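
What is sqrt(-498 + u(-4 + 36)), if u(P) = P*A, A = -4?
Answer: I*sqrt(626) ≈ 25.02*I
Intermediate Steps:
u(P) = -4*P (u(P) = P*(-4) = -4*P)
sqrt(-498 + u(-4 + 36)) = sqrt(-498 - 4*(-4 + 36)) = sqrt(-498 - 4*32) = sqrt(-498 - 128) = sqrt(-626) = I*sqrt(626)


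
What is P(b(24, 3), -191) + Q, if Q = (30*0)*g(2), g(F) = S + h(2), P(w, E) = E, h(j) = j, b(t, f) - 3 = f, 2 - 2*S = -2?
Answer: -191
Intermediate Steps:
S = 2 (S = 1 - 1/2*(-2) = 1 + 1 = 2)
b(t, f) = 3 + f
g(F) = 4 (g(F) = 2 + 2 = 4)
Q = 0 (Q = (30*0)*4 = 0*4 = 0)
P(b(24, 3), -191) + Q = -191 + 0 = -191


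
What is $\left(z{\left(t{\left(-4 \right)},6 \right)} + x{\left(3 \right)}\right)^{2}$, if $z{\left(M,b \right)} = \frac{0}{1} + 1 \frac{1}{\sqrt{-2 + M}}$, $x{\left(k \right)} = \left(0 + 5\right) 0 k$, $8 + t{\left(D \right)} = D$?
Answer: $- \frac{1}{14} \approx -0.071429$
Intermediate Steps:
$t{\left(D \right)} = -8 + D$
$x{\left(k \right)} = 0$ ($x{\left(k \right)} = 5 \cdot 0 = 0$)
$z{\left(M,b \right)} = \frac{1}{\sqrt{-2 + M}}$ ($z{\left(M,b \right)} = 0 \cdot 1 + 1 \frac{1}{\sqrt{-2 + M}} = 0 + \frac{1}{\sqrt{-2 + M}} = \frac{1}{\sqrt{-2 + M}}$)
$\left(z{\left(t{\left(-4 \right)},6 \right)} + x{\left(3 \right)}\right)^{2} = \left(\frac{1}{\sqrt{-2 - 12}} + 0\right)^{2} = \left(\frac{1}{\sqrt{-14}} + 0\right)^{2} = \left(- \frac{i \sqrt{14}}{14} + 0\right)^{2} = \left(- \frac{i \sqrt{14}}{14}\right)^{2} = - \frac{1}{14}$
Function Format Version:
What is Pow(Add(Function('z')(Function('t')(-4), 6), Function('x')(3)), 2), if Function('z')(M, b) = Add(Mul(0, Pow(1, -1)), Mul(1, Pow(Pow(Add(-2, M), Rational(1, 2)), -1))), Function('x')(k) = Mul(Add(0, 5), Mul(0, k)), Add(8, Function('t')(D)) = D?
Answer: Rational(-1, 14) ≈ -0.071429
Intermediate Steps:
Function('t')(D) = Add(-8, D)
Function('x')(k) = 0 (Function('x')(k) = Mul(5, 0) = 0)
Function('z')(M, b) = Pow(Add(-2, M), Rational(-1, 2)) (Function('z')(M, b) = Add(Mul(0, 1), Mul(1, Pow(Add(-2, M), Rational(-1, 2)))) = Add(0, Pow(Add(-2, M), Rational(-1, 2))) = Pow(Add(-2, M), Rational(-1, 2)))
Pow(Add(Function('z')(Function('t')(-4), 6), Function('x')(3)), 2) = Pow(Add(Pow(Add(-2, Add(-8, -4)), Rational(-1, 2)), 0), 2) = Pow(Add(Pow(Add(-2, -12), Rational(-1, 2)), 0), 2) = Pow(Add(Pow(-14, Rational(-1, 2)), 0), 2) = Pow(Add(Mul(Rational(-1, 14), I, Pow(14, Rational(1, 2))), 0), 2) = Pow(Mul(Rational(-1, 14), I, Pow(14, Rational(1, 2))), 2) = Rational(-1, 14)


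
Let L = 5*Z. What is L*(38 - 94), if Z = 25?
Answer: -7000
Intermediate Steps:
L = 125 (L = 5*25 = 125)
L*(38 - 94) = 125*(38 - 94) = 125*(-56) = -7000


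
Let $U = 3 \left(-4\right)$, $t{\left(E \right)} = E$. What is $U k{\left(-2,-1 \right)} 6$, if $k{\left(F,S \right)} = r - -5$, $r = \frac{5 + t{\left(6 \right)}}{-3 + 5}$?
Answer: $-756$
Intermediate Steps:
$U = -12$
$r = \frac{11}{2}$ ($r = \frac{5 + 6}{-3 + 5} = \frac{11}{2} \approx 5.5$)
$k{\left(F,S \right)} = \frac{21}{2}$ ($k{\left(F,S \right)} = \frac{11}{2} - -5 = \frac{11}{2} + 5 = \frac{21}{2}$)
$U k{\left(-2,-1 \right)} 6 = \left(-12\right) \frac{21}{2} \cdot 6 = \left(-126\right) 6 = -756$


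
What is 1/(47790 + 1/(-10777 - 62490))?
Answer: 73267/3501429929 ≈ 2.0925e-5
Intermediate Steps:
1/(47790 + 1/(-10777 - 62490)) = 1/(47790 + 1/(-73267)) = 1/(47790 - 1/73267) = 1/(3501429929/73267) = 73267/3501429929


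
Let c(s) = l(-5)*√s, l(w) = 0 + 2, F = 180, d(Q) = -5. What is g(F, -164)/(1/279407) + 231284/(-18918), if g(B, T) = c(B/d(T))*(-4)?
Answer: -115642/9459 - 13411536*I ≈ -12.226 - 1.3412e+7*I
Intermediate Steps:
l(w) = 2
c(s) = 2*√s
g(B, T) = -8*√5*√(-B)/5 (g(B, T) = (2*√(B/(-5)))*(-4) = (2*√(B*(-⅕)))*(-4) = (2*√(-B/5))*(-4) = (2*(√5*√(-B)/5))*(-4) = (2*√5*√(-B)/5)*(-4) = -8*√5*√(-B)/5)
g(F, -164)/(1/279407) + 231284/(-18918) = (-8*√5*√(-1*180)/5)/(1/279407) + 231284/(-18918) = (-8*√5*√(-180)/5)/(1/279407) + 231284*(-1/18918) = -8*√5*6*I*√5/5*279407 - 115642/9459 = -48*I*279407 - 115642/9459 = -13411536*I - 115642/9459 = -115642/9459 - 13411536*I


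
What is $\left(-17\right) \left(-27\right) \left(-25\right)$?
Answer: $-11475$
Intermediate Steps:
$\left(-17\right) \left(-27\right) \left(-25\right) = 459 \left(-25\right) = -11475$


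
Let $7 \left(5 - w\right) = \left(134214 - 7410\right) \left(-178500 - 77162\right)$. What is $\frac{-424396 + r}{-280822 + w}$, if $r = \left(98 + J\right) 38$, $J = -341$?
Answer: $- \frac{3035410}{32416998529} \approx -9.3636 \cdot 10^{-5}$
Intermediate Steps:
$r = -9234$ ($r = \left(98 - 341\right) 38 = \left(-243\right) 38 = -9234$)
$w = \frac{32418964283}{7}$ ($w = 5 - \frac{\left(134214 - 7410\right) \left(-178500 - 77162\right)}{7} = 5 - \frac{126804 \left(-255662\right)}{7} = 5 - - \frac{32418964248}{7} = 5 + \frac{32418964248}{7} = \frac{32418964283}{7} \approx 4.6313 \cdot 10^{9}$)
$\frac{-424396 + r}{-280822 + w} = \frac{-424396 - 9234}{-280822 + \frac{32418964283}{7}} = - \frac{433630}{\frac{32416998529}{7}} = \left(-433630\right) \frac{7}{32416998529} = - \frac{3035410}{32416998529}$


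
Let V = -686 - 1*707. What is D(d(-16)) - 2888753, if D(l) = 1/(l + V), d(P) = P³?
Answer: -15856365218/5489 ≈ -2.8888e+6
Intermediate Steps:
V = -1393 (V = -686 - 707 = -1393)
D(l) = 1/(-1393 + l) (D(l) = 1/(l - 1393) = 1/(-1393 + l))
D(d(-16)) - 2888753 = 1/(-1393 + (-16)³) - 2888753 = 1/(-1393 - 4096) - 2888753 = 1/(-5489) - 2888753 = -1/5489 - 2888753 = -15856365218/5489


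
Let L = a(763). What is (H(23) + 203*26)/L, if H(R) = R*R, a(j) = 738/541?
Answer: 3141587/738 ≈ 4256.9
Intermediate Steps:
a(j) = 738/541 (a(j) = 738*(1/541) = 738/541)
H(R) = R**2
L = 738/541 ≈ 1.3641
(H(23) + 203*26)/L = (23**2 + 203*26)/(738/541) = (529 + 5278)*(541/738) = 5807*(541/738) = 3141587/738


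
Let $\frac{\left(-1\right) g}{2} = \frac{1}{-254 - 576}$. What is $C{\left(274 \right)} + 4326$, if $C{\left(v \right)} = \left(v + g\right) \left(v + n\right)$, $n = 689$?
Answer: $\frac{111298983}{415} \approx 2.6819 \cdot 10^{5}$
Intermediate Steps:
$g = \frac{1}{415}$ ($g = - \frac{2}{-254 - 576} = - \frac{2}{-830} = \left(-2\right) \left(- \frac{1}{830}\right) = \frac{1}{415} \approx 0.0024096$)
$C{\left(v \right)} = \left(689 + v\right) \left(\frac{1}{415} + v\right)$ ($C{\left(v \right)} = \left(v + \frac{1}{415}\right) \left(v + 689\right) = \left(\frac{1}{415} + v\right) \left(689 + v\right) = \left(689 + v\right) \left(\frac{1}{415} + v\right)$)
$C{\left(274 \right)} + 4326 = \left(\frac{689}{415} + 274^{2} + \frac{285936}{415} \cdot 274\right) + 4326 = \left(\frac{689}{415} + 75076 + \frac{78346464}{415}\right) + 4326 = \frac{109503693}{415} + 4326 = \frac{111298983}{415}$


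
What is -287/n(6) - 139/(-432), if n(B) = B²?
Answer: -3305/432 ≈ -7.6505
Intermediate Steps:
-287/n(6) - 139/(-432) = -287/(6²) - 139/(-432) = -287/36 - 139*(-1/432) = -287*1/36 + 139/432 = -287/36 + 139/432 = -3305/432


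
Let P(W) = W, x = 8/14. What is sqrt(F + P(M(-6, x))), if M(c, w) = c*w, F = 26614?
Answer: sqrt(1303918)/7 ≈ 163.13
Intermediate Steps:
x = 4/7 (x = 8*(1/14) = 4/7 ≈ 0.57143)
sqrt(F + P(M(-6, x))) = sqrt(26614 - 6*4/7) = sqrt(26614 - 24/7) = sqrt(186274/7) = sqrt(1303918)/7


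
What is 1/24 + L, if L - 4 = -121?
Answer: -2807/24 ≈ -116.96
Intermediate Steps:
L = -117 (L = 4 - 121 = -117)
1/24 + L = 1/24 - 117 = -2807/24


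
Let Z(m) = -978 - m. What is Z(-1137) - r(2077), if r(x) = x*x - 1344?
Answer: -4312426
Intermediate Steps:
r(x) = -1344 + x**2 (r(x) = x**2 - 1344 = -1344 + x**2)
Z(-1137) - r(2077) = (-978 - 1*(-1137)) - (-1344 + 2077**2) = (-978 + 1137) - (-1344 + 4313929) = 159 - 1*4312585 = 159 - 4312585 = -4312426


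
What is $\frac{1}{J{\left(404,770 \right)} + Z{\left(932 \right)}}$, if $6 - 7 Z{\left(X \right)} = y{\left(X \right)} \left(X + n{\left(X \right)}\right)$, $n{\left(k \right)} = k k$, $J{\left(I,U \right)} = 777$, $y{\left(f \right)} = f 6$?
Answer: $- \frac{7}{4862551707} \approx -1.4396 \cdot 10^{-9}$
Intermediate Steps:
$y{\left(f \right)} = 6 f$
$n{\left(k \right)} = k^{2}$
$Z{\left(X \right)} = \frac{6}{7} - \frac{6 X \left(X + X^{2}\right)}{7}$
$\frac{1}{J{\left(404,770 \right)} + Z{\left(932 \right)}} = \frac{1}{777 - \left(- \frac{6}{7} + \frac{5211744}{7} + \frac{4857345408}{7}\right)} = \frac{1}{777 - \frac{4862557146}{7}} = \frac{1}{- \frac{4862551707}{7}} = - \frac{7}{4862551707}$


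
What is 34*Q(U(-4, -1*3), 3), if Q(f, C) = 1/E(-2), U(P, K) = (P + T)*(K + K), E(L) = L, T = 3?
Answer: -17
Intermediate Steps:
U(P, K) = 2*K*(3 + P) (U(P, K) = (P + 3)*(K + K) = (3 + P)*(2*K) = 2*K*(3 + P))
Q(f, C) = -½ (Q(f, C) = 1/(-2) = -½)
34*Q(U(-4, -1*3), 3) = 34*(-½) = -17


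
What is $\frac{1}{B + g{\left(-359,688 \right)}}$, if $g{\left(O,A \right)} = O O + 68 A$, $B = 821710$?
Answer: $\frac{1}{997375} \approx 1.0026 \cdot 10^{-6}$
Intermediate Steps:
$g{\left(O,A \right)} = O^{2} + 68 A$
$\frac{1}{B + g{\left(-359,688 \right)}} = \frac{1}{821710 + \left(\left(-359\right)^{2} + 68 \cdot 688\right)} = \frac{1}{821710 + \left(128881 + 46784\right)} = \frac{1}{821710 + 175665} = \frac{1}{997375}$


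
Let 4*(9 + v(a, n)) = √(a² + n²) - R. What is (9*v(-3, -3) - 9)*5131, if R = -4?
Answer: -415611 + 138537*√2/4 ≈ -3.6663e+5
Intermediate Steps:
v(a, n) = -8 + √(a² + n²)/4 (v(a, n) = -9 + (√(a² + n²) - 1*(-4))/4 = -9 + (√(a² + n²) + 4)/4 = -9 + (4 + √(a² + n²))/4 = -9 + (1 + √(a² + n²)/4) = -8 + √(a² + n²)/4)
(9*v(-3, -3) - 9)*5131 = (9*(-8 + √((-3)² + (-3)²)/4) - 9)*5131 = (9*(-8 + √(9 + 9)/4) - 9)*5131 = (9*(-8 + √18/4) - 9)*5131 = (9*(-8 + (3*√2)/4) - 9)*5131 = (9*(-8 + 3*√2/4) - 9)*5131 = ((-72 + 27*√2/4) - 9)*5131 = (-81 + 27*√2/4)*5131 = -415611 + 138537*√2/4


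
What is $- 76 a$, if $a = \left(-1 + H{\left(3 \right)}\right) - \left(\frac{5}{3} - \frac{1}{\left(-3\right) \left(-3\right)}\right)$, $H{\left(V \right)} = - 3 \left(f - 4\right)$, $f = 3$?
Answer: $- \frac{304}{9} \approx -33.778$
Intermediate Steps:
$H{\left(V \right)} = 3$ ($H{\left(V \right)} = - 3 \left(3 - 4\right) = \left(-3\right) \left(-1\right) = 3$)
$a = \frac{4}{9}$ ($a = \left(-1 + 3\right) - \left(\frac{5}{3} - \frac{1}{\left(-3\right) \left(-3\right)}\right) = 2 - \frac{14}{9} = \frac{4}{9} \approx 0.44444$)
$- 76 a = \left(-76\right) \frac{4}{9} = - \frac{304}{9}$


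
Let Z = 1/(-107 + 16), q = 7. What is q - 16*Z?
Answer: 653/91 ≈ 7.1758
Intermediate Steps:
Z = -1/91 (Z = 1/(-91) = -1/91 ≈ -0.010989)
q - 16*Z = 7 - 16*(-1/91) = 7 + 16/91 = 653/91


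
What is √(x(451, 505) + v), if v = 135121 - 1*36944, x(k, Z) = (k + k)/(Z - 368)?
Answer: √1842807687/137 ≈ 313.34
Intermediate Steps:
x(k, Z) = 2*k/(-368 + Z) (x(k, Z) = (2*k)/(-368 + Z) = 2*k/(-368 + Z))
v = 98177 (v = 135121 - 36944 = 98177)
√(x(451, 505) + v) = √(2*451/(-368 + 505) + 98177) = √(2*451/137 + 98177) = √(2*451*(1/137) + 98177) = √(902/137 + 98177) = √(13451151/137) = √1842807687/137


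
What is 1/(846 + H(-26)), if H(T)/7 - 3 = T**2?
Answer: 1/5599 ≈ 0.00017860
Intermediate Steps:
H(T) = 21 + 7*T**2
1/(846 + H(-26)) = 1/(846 + (21 + 7*(-26)**2)) = 1/(846 + (21 + 7*676)) = 1/(846 + (21 + 4732)) = 1/(846 + 4753) = 1/5599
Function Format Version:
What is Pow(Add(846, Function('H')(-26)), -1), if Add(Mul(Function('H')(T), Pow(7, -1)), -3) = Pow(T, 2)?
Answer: Rational(1, 5599) ≈ 0.00017860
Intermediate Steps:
Function('H')(T) = Add(21, Mul(7, Pow(T, 2)))
Pow(Add(846, Function('H')(-26)), -1) = Pow(Add(846, Add(21, Mul(7, Pow(-26, 2)))), -1) = Pow(Add(846, Add(21, Mul(7, 676))), -1) = Pow(Add(846, Add(21, 4732)), -1) = Pow(Add(846, 4753), -1) = Pow(5599, -1) = Rational(1, 5599)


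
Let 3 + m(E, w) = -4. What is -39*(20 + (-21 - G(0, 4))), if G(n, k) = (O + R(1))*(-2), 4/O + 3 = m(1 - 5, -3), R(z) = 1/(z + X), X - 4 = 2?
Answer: 2067/35 ≈ 59.057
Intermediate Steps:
X = 6 (X = 4 + 2 = 6)
m(E, w) = -7 (m(E, w) = -3 - 4 = -7)
R(z) = 1/(6 + z) (R(z) = 1/(z + 6) = 1/(6 + z))
O = -⅖ (O = 4/(-3 - 7) = 4/(-10) = 4*(-⅒) = -⅖ ≈ -0.40000)
G(n, k) = 18/35 (G(n, k) = (-⅖ + 1/(6 + 1))*(-2) = (-⅖ + 1/7)*(-2) = (-⅖ + ⅐)*(-2) = -9/35*(-2) = 18/35)
-39*(20 + (-21 - G(0, 4))) = -39*(20 + (-21 - 1*18/35)) = -39*(20 + (-21 - 18/35)) = -39*(20 - 753/35) = -39*(-53/35) = 2067/35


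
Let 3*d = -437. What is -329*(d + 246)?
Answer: -99029/3 ≈ -33010.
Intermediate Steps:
d = -437/3 (d = (1/3)*(-437) = -437/3 ≈ -145.67)
-329*(d + 246) = -329*(-437/3 + 246) = -329*301/3 = -99029/3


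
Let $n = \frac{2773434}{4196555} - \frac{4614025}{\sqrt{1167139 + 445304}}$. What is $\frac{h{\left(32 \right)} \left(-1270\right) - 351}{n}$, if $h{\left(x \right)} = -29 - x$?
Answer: $- \frac{1447293179171088206516790}{374926131615028422121649917} - \frac{43865714880951233691045625 \sqrt{32907}}{374926131615028422121649917} \approx -21.228$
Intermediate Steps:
$n = \frac{2773434}{4196555} - \frac{4614025 \sqrt{32907}}{230349}$ ($n = 2773434 \cdot \frac{1}{4196555} - \frac{4614025}{\sqrt{1612443}} = \frac{2773434}{4196555} - \frac{4614025}{7 \sqrt{32907}} = \frac{2773434}{4196555} - 4614025 \frac{\sqrt{32907}}{230349} = \frac{2773434}{4196555} - \frac{4614025 \sqrt{32907}}{230349} \approx -3632.9$)
$\frac{h{\left(32 \right)} \left(-1270\right) - 351}{n} = \frac{\left(-29 - 32\right) \left(-1270\right) - 351}{\frac{2773434}{4196555} - \frac{4614025 \sqrt{32907}}{230349}} = \frac{\left(-61\right) \left(-1270\right) - 351}{\frac{2773434}{4196555} - \frac{4614025 \sqrt{32907}}{230349}} = \frac{77470 - 351}{\frac{2773434}{4196555} - \frac{4614025 \sqrt{32907}}{230349}} = \frac{77119}{\frac{2773434}{4196555} - \frac{4614025 \sqrt{32907}}{230349}}$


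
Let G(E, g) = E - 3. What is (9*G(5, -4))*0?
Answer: 0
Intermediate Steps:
G(E, g) = -3 + E
(9*G(5, -4))*0 = (9*(-3 + 5))*0 = (9*2)*0 = 18*0 = 0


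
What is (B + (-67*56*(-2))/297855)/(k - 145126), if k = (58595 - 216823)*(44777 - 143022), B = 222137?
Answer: 66164623639/4630145470845570 ≈ 1.4290e-5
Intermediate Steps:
k = 15545109860 (k = -158228*(-98245) = 15545109860)
(B + (-67*56*(-2))/297855)/(k - 145126) = (222137 + (-67*56*(-2))/297855)/(15545109860 - 145126) = (222137 - 3752*(-2)*(1/297855))/15544964734 = (222137 + 7504*(1/297855))*(1/15544964734) = (222137 + 7504/297855)*(1/15544964734) = (66164623639/297855)*(1/15544964734) = 66164623639/4630145470845570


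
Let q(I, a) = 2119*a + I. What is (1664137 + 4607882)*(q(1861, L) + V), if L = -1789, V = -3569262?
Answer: -46151347231548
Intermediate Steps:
q(I, a) = I + 2119*a
(1664137 + 4607882)*(q(1861, L) + V) = (1664137 + 4607882)*((1861 + 2119*(-1789)) - 3569262) = 6272019*((1861 - 3790891) - 3569262) = 6272019*(-3789030 - 3569262) = 6272019*(-7358292) = -46151347231548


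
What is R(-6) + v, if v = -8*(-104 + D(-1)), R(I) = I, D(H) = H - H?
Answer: 826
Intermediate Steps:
D(H) = 0
v = 832 (v = -8*(-104 + 0) = -8*(-104) = 832)
R(-6) + v = -6 + 832 = 826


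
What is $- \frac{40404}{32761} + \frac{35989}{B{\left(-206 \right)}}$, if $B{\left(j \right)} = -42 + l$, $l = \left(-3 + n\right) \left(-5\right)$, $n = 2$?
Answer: $- \frac{1180530577}{1212157} \approx -973.91$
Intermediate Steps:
$l = 5$ ($l = \left(-3 + 2\right) \left(-5\right) = \left(-1\right) \left(-5\right) = 5$)
$B{\left(j \right)} = -37$ ($B{\left(j \right)} = -42 + 5 = -37$)
$- \frac{40404}{32761} + \frac{35989}{B{\left(-206 \right)}} = - \frac{40404}{32761} + \frac{35989}{-37} = \left(-40404\right) \frac{1}{32761} + 35989 \left(- \frac{1}{37}\right) = - \frac{40404}{32761} - \frac{35989}{37} = - \frac{1180530577}{1212157}$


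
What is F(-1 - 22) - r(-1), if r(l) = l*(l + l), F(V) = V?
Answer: -25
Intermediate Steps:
r(l) = 2*l**2 (r(l) = l*(2*l) = 2*l**2)
F(-1 - 22) - r(-1) = (-1 - 22) - 2*(-1)**2 = -23 - 2 = -25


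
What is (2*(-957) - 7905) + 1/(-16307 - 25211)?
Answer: -407665243/41518 ≈ -9819.0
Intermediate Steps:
(2*(-957) - 7905) + 1/(-16307 - 25211) = (-1914 - 7905) + 1/(-41518) = -9819 - 1/41518 = -407665243/41518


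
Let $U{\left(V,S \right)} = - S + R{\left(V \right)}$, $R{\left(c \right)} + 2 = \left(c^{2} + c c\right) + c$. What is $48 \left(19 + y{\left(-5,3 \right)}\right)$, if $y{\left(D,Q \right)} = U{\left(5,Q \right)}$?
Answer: $3312$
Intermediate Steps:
$R{\left(c \right)} = -2 + c + 2 c^{2}$ ($R{\left(c \right)} = -2 + \left(\left(c^{2} + c c\right) + c\right) = -2 + \left(\left(c^{2} + c^{2}\right) + c\right) = -2 + \left(2 c^{2} + c\right) = -2 + \left(c + 2 c^{2}\right) = -2 + c + 2 c^{2}$)
$U{\left(V,S \right)} = -2 + V - S + 2 V^{2}$ ($U{\left(V,S \right)} = - S + \left(-2 + V + 2 V^{2}\right) = -2 + V - S + 2 V^{2}$)
$y{\left(D,Q \right)} = 53 - Q$ ($y{\left(D,Q \right)} = -2 + 5 - Q + 2 \cdot 5^{2} = -2 + 5 - Q + 2 \cdot 25 = -2 + 5 - Q + 50 = 53 - Q$)
$48 \left(19 + y{\left(-5,3 \right)}\right) = 48 \left(19 + \left(53 - 3\right)\right) = 48 \left(19 + 50\right) = 48 \cdot 69 = 3312$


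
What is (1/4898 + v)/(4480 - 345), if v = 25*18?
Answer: 2204101/20253230 ≈ 0.10883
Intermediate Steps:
v = 450
(1/4898 + v)/(4480 - 345) = (1/4898 + 450)/(4480 - 345) = (1/4898 + 450)/4135 = (2204101/4898)*(1/4135) = 2204101/20253230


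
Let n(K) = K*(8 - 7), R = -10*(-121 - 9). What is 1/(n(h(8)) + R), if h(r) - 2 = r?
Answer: 1/1310 ≈ 0.00076336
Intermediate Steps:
R = 1300 (R = -10*(-130) = 1300)
h(r) = 2 + r
n(K) = K (n(K) = K*1 = K)
1/(n(h(8)) + R) = 1/((2 + 8) + 1300) = 1/(10 + 1300) = 1/1310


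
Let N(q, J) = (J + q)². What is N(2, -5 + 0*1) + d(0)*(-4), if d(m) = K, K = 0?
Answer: 9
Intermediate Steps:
d(m) = 0
N(2, -5 + 0*1) + d(0)*(-4) = ((-5 + 0*1) + 2)² + 0*(-4) = ((-5 + 0) + 2)² + 0 = (-5 + 2)² + 0 = (-3)² + 0 = 9 + 0 = 9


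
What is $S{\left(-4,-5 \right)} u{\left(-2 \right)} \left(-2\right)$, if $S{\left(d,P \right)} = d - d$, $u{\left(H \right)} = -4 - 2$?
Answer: $0$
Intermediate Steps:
$u{\left(H \right)} = -6$ ($u{\left(H \right)} = -4 - 2 = -6$)
$S{\left(d,P \right)} = 0$
$S{\left(-4,-5 \right)} u{\left(-2 \right)} \left(-2\right) = 0 \left(-6\right) \left(-2\right) = 0 \left(-2\right) = 0$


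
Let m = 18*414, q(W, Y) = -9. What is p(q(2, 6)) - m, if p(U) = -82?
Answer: -7534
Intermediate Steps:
m = 7452
p(q(2, 6)) - m = -82 - 1*7452 = -82 - 7452 = -7534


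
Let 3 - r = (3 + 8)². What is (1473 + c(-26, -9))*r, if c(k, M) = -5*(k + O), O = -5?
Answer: -192104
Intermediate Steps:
c(k, M) = 25 - 5*k (c(k, M) = -5*(k - 5) = -5*(-5 + k) = 25 - 5*k)
r = -118 (r = 3 - (3 + 8)² = 3 - 1*11² = 3 - 1*121 = 3 - 121 = -118)
(1473 + c(-26, -9))*r = (1473 + (25 - 5*(-26)))*(-118) = (1473 + (25 + 130))*(-118) = (1473 + 155)*(-118) = 1628*(-118) = -192104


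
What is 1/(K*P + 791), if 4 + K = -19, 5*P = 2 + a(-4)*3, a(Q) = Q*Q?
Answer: 1/561 ≈ 0.0017825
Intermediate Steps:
a(Q) = Q**2
P = 10 (P = (2 + (-4)**2*3)/5 = (2 + 16*3)/5 = (2 + 48)/5 = (1/5)*50 = 10)
K = -23 (K = -4 - 19 = -23)
1/(K*P + 791) = 1/(-23*10 + 791) = 1/(-230 + 791) = 1/561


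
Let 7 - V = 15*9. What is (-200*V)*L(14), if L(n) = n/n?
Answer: 25600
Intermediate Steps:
L(n) = 1
V = -128 (V = 7 - 15*9 = 7 - 1*135 = 7 - 135 = -128)
(-200*V)*L(14) = -200*(-128)*1 = 25600*1 = 25600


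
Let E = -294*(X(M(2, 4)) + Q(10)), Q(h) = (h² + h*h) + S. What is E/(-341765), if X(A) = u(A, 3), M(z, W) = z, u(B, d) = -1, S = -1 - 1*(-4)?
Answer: 59388/341765 ≈ 0.17377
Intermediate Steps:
S = 3 (S = -1 + 4 = 3)
X(A) = -1
Q(h) = 3 + 2*h² (Q(h) = (h² + h*h) + 3 = (h² + h²) + 3 = 2*h² + 3 = 3 + 2*h²)
E = -59388 (E = -294*(-1 + (3 + 2*10²)) = -294*(-1 + (3 + 2*100)) = -294*(-1 + (3 + 200)) = -294*(-1 + 203) = -294*202 = -59388)
E/(-341765) = -59388/(-341765) = -59388*(-1/341765) = 59388/341765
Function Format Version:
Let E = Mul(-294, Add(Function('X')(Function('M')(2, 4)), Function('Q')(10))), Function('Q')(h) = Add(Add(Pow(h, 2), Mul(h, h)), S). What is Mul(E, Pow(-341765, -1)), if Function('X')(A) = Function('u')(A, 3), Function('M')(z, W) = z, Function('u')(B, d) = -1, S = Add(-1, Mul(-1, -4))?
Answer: Rational(59388, 341765) ≈ 0.17377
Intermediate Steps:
S = 3 (S = Add(-1, 4) = 3)
Function('X')(A) = -1
Function('Q')(h) = Add(3, Mul(2, Pow(h, 2))) (Function('Q')(h) = Add(Add(Pow(h, 2), Mul(h, h)), 3) = Add(Add(Pow(h, 2), Pow(h, 2)), 3) = Add(Mul(2, Pow(h, 2)), 3) = Add(3, Mul(2, Pow(h, 2))))
E = -59388 (E = Mul(-294, Add(-1, Add(3, Mul(2, Pow(10, 2))))) = Mul(-294, Add(-1, Add(3, Mul(2, 100)))) = Mul(-294, Add(-1, Add(3, 200))) = Mul(-294, Add(-1, 203)) = Mul(-294, 202) = -59388)
Mul(E, Pow(-341765, -1)) = Mul(-59388, Pow(-341765, -1)) = Mul(-59388, Rational(-1, 341765)) = Rational(59388, 341765)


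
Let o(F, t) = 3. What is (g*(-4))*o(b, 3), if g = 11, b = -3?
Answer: -132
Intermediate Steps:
(g*(-4))*o(b, 3) = (11*(-4))*3 = -44*3 = -132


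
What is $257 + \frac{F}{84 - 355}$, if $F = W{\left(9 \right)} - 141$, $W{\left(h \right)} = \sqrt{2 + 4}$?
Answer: $\frac{69788}{271} - \frac{\sqrt{6}}{271} \approx 257.51$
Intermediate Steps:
$W{\left(h \right)} = \sqrt{6}$
$F = -141 + \sqrt{6}$ ($F = \sqrt{6} - 141 = -141 + \sqrt{6} \approx -138.55$)
$257 + \frac{F}{84 - 355} = 257 + \frac{-141 + \sqrt{6}}{84 - 355} = 257 + \frac{-141 + \sqrt{6}}{-271} = 257 + \left(-141 + \sqrt{6}\right) \left(- \frac{1}{271}\right) = 257 + \left(\frac{141}{271} - \frac{\sqrt{6}}{271}\right) = \frac{69788}{271} - \frac{\sqrt{6}}{271}$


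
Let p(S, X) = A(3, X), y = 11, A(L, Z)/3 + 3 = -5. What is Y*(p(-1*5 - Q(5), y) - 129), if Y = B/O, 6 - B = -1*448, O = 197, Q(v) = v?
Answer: -69462/197 ≈ -352.60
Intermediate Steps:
A(L, Z) = -24 (A(L, Z) = -9 + 3*(-5) = -9 - 15 = -24)
B = 454 (B = 6 - (-1)*448 = 6 - 1*(-448) = 6 + 448 = 454)
p(S, X) = -24
Y = 454/197 ≈ 2.3046
Y*(p(-1*5 - Q(5), y) - 129) = 454*(-24 - 129)/197 = (454/197)*(-153) = -69462/197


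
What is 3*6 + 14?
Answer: 32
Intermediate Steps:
3*6 + 14 = 18 + 14 = 32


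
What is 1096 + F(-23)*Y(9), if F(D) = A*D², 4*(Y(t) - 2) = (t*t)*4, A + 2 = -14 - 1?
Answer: -745323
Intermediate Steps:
A = -17 (A = -2 + (-14 - 1) = -2 - 15 = -17)
Y(t) = 2 + t² (Y(t) = 2 + ((t*t)*4)/4 = 2 + (t²*4)/4 = 2 + (4*t²)/4 = 2 + t²)
F(D) = -17*D²
1096 + F(-23)*Y(9) = 1096 + (-17*(-23)²)*(2 + 9²) = 1096 + (-17*529)*(2 + 81) = 1096 - 8993*83 = 1096 - 746419 = -745323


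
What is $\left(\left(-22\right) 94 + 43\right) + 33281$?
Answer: $31256$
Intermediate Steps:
$\left(\left(-22\right) 94 + 43\right) + 33281 = \left(-2068 + 43\right) + 33281 = -2025 + 33281 = 31256$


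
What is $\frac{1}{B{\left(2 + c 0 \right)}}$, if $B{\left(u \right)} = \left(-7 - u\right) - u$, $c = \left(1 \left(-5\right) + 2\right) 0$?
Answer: $- \frac{1}{11} \approx -0.090909$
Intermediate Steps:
$c = 0$ ($c = \left(-5 + 2\right) 0 = \left(-3\right) 0 = 0$)
$B{\left(u \right)} = -7 - 2 u$
$\frac{1}{B{\left(2 + c 0 \right)}} = \frac{1}{-7 - 2 \left(2 + 0 \cdot 0\right)} = \frac{1}{-7 - 2 \left(2 + 0\right)} = \frac{1}{-7 - 4} = \frac{1}{-11} = - \frac{1}{11}$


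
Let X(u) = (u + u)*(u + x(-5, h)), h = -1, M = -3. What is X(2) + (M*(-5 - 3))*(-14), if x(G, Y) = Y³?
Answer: -332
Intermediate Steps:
X(u) = 2*u*(-1 + u) (X(u) = (u + u)*(u + (-1)³) = (2*u)*(u - 1) = (2*u)*(-1 + u) = 2*u*(-1 + u))
X(2) + (M*(-5 - 3))*(-14) = 2*2*(-1 + 2) - 3*(-5 - 3)*(-14) = 2*2*1 - 3*(-8)*(-14) = 4 + 24*(-14) = 4 - 336 = -332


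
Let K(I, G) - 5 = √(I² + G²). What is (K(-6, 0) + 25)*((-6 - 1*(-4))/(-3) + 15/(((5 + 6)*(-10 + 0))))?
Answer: 210/11 ≈ 19.091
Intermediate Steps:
K(I, G) = 5 + √(G² + I²) (K(I, G) = 5 + √(I² + G²) = 5 + √(G² + I²))
(K(-6, 0) + 25)*((-6 - 1*(-4))/(-3) + 15/(((5 + 6)*(-10 + 0)))) = ((5 + √(0² + (-6)²)) + 25)*((-6 - 1*(-4))/(-3) + 15/(((5 + 6)*(-10 + 0)))) = ((5 + √(0 + 36)) + 25)*((-6 + 4)*(-⅓) + 15/((11*(-10)))) = ((5 + √36) + 25)*(-2*(-⅓) + 15/(-110)) = ((5 + 6) + 25)*(⅔ + 15*(-1/110)) = (11 + 25)*(⅔ - 3/22) = 36*(35/66) = 210/11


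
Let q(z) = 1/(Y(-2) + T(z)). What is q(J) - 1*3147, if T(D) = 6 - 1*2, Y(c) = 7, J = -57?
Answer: -34616/11 ≈ -3146.9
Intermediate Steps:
T(D) = 4 (T(D) = 6 - 2 = 4)
q(z) = 1/11 (q(z) = 1/(7 + 4) = 1/11)
q(J) - 1*3147 = 1/11 - 1*3147 = 1/11 - 3147 = -34616/11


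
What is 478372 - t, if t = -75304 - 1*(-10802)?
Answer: 542874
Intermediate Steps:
t = -64502 (t = -75304 + 10802 = -64502)
478372 - t = 478372 - 1*(-64502) = 478372 + 64502 = 542874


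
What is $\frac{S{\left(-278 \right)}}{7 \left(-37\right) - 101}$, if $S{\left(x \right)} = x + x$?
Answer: $\frac{139}{90} \approx 1.5444$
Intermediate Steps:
$S{\left(x \right)} = 2 x$
$\frac{S{\left(-278 \right)}}{7 \left(-37\right) - 101} = \frac{2 \left(-278\right)}{7 \left(-37\right) - 101} = - \frac{556}{-259 - 101} = - \frac{556}{-360} = \left(-556\right) \left(- \frac{1}{360}\right) = \frac{139}{90}$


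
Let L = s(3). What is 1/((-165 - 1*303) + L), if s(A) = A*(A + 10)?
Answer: -1/429 ≈ -0.0023310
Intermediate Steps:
s(A) = A*(10 + A)
L = 39 (L = 3*(10 + 3) = 3*13 = 39)
1/((-165 - 1*303) + L) = 1/((-165 - 1*303) + 39) = 1/((-165 - 303) + 39) = 1/(-468 + 39) = 1/(-429) = -1/429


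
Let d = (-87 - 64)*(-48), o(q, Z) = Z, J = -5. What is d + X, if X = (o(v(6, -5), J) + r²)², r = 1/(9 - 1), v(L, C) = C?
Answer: 29789569/4096 ≈ 7272.8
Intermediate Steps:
r = ⅛ (r = 1/8 = ⅛ ≈ 0.12500)
d = 7248 (d = -151*(-48) = 7248)
X = 101761/4096 (X = (-5 + (⅛)²)² = (-5 + 1/64)² = (-319/64)² = 101761/4096 ≈ 24.844)
d + X = 7248 + 101761/4096 = 29789569/4096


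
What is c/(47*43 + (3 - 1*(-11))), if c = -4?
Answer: -4/2035 ≈ -0.0019656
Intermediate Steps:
c/(47*43 + (3 - 1*(-11))) = -4/(47*43 + (3 - 1*(-11))) = -4/(2021 + (3 + 11)) = -4/(2021 + 14) = -4/2035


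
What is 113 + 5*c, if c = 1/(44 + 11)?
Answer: 1244/11 ≈ 113.09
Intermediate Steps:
c = 1/55 ≈ 0.018182
113 + 5*c = 113 + 5*(1/55) = 113 + 1/11 = 1244/11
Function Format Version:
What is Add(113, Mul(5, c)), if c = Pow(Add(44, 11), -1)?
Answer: Rational(1244, 11) ≈ 113.09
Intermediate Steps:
c = Rational(1, 55) (c = Pow(55, -1) = Rational(1, 55) ≈ 0.018182)
Add(113, Mul(5, c)) = Add(113, Mul(5, Rational(1, 55))) = Add(113, Rational(1, 11)) = Rational(1244, 11)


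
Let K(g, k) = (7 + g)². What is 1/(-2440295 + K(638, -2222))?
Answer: -1/2024270 ≈ -4.9400e-7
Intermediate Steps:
1/(-2440295 + K(638, -2222)) = 1/(-2440295 + (7 + 638)²) = 1/(-2440295 + 645²) = 1/(-2440295 + 416025) = 1/(-2024270) = -1/2024270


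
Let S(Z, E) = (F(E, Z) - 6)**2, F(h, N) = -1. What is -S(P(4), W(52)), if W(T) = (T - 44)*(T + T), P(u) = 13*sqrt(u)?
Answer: -49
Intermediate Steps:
W(T) = 2*T*(-44 + T) (W(T) = (-44 + T)*(2*T) = 2*T*(-44 + T))
S(Z, E) = 49 (S(Z, E) = (-1 - 6)**2 = (-7)**2 = 49)
-S(P(4), W(52)) = -1*49 = -49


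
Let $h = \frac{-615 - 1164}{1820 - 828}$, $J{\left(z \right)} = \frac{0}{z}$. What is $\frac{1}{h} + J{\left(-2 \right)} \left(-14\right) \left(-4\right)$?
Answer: $- \frac{992}{1779} \approx -0.55762$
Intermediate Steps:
$J{\left(z \right)} = 0$
$h = - \frac{1779}{992} \approx -1.7933$
$\frac{1}{h} + J{\left(-2 \right)} \left(-14\right) \left(-4\right) = \frac{1}{- \frac{1779}{992}} + 0 \left(-14\right) \left(-4\right) = - \frac{992}{1779} + 0 \left(-4\right) = - \frac{992}{1779} + 0 = - \frac{992}{1779}$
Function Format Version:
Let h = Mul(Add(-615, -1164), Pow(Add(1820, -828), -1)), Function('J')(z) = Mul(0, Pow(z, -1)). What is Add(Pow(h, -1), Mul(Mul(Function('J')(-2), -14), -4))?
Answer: Rational(-992, 1779) ≈ -0.55762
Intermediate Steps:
Function('J')(z) = 0
h = Rational(-1779, 992) (h = Mul(-1779, Pow(992, -1)) = Mul(-1779, Rational(1, 992)) = Rational(-1779, 992) ≈ -1.7933)
Add(Pow(h, -1), Mul(Mul(Function('J')(-2), -14), -4)) = Add(Pow(Rational(-1779, 992), -1), Mul(Mul(0, -14), -4)) = Add(Rational(-992, 1779), Mul(0, -4)) = Add(Rational(-992, 1779), 0) = Rational(-992, 1779)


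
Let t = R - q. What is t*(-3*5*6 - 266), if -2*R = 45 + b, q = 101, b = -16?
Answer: 41118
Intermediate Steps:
R = -29/2 (R = -(45 - 16)/2 = -1/2*29 = -29/2 ≈ -14.500)
t = -231/2 (t = -29/2 - 1*101 = -29/2 - 101 = -231/2 ≈ -115.50)
t*(-3*5*6 - 266) = -231*(-3*5*6 - 266)/2 = -231*(-15*6 - 266)/2 = -231*(-90 - 266)/2 = -231/2*(-356) = 41118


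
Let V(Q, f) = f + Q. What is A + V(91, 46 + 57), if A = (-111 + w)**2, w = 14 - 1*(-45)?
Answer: 2898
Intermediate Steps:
w = 59 (w = 14 + 45 = 59)
V(Q, f) = Q + f
A = 2704 (A = (-111 + 59)**2 = (-52)**2 = 2704)
A + V(91, 46 + 57) = 2704 + (91 + (46 + 57)) = 2704 + (91 + 103) = 2704 + 194 = 2898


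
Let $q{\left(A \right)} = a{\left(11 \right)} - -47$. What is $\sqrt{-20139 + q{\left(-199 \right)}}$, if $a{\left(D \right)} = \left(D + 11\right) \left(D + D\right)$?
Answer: $2 i \sqrt{4902} \approx 140.03 i$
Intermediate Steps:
$a{\left(D \right)} = 2 D \left(11 + D\right)$ ($a{\left(D \right)} = \left(11 + D\right) 2 D = 2 D \left(11 + D\right)$)
$q{\left(A \right)} = 531$ ($q{\left(A \right)} = 2 \cdot 11 \left(11 + 11\right) - -47 = 2 \cdot 11 \cdot 22 + 47 = 484 + 47 = 531$)
$\sqrt{-20139 + q{\left(-199 \right)}} = \sqrt{-20139 + 531} = \sqrt{-19608} = 2 i \sqrt{4902}$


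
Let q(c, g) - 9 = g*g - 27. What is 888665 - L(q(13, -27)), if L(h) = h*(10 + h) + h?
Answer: 375323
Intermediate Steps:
q(c, g) = -18 + g² (q(c, g) = 9 + (g*g - 27) = 9 + (g² - 27) = 9 + (-27 + g²) = -18 + g²)
L(h) = h + h*(10 + h)
888665 - L(q(13, -27)) = 888665 - (-18 + (-27)²)*(11 + (-18 + (-27)²)) = 888665 - (-18 + 729)*(11 + (-18 + 729)) = 888665 - 711*(11 + 711) = 888665 - 711*722 = 888665 - 1*513342 = 888665 - 513342 = 375323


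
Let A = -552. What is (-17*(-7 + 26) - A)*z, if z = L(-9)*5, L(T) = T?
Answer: -10305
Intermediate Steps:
z = -45 (z = -9*5 = -45)
(-17*(-7 + 26) - A)*z = (-17*(-7 + 26) - 1*(-552))*(-45) = (-17*19 + 552)*(-45) = (-323 + 552)*(-45) = 229*(-45) = -10305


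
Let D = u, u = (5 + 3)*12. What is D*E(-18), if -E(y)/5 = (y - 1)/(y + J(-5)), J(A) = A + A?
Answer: -2280/7 ≈ -325.71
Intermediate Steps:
u = 96 (u = 8*12 = 96)
J(A) = 2*A
E(y) = -5*(-1 + y)/(-10 + y) (E(y) = -5*(y - 1)/(y + 2*(-5)) = -5*(-1 + y)/(y - 10) = -5*(-1 + y)/(-10 + y))
D = 96
D*E(-18) = 96*(5*(1 - 1*(-18))/(-10 - 18)) = 96*(5*(1 + 18)/(-28)) = 96*(5*(-1/28)*19) = 96*(-95/28) = -2280/7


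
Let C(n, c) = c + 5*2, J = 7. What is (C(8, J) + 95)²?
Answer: 12544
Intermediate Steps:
C(n, c) = 10 + c (C(n, c) = c + 10 = 10 + c)
(C(8, J) + 95)² = ((10 + 7) + 95)² = (17 + 95)² = 112² = 12544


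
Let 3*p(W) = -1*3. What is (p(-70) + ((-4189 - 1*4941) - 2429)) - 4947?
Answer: -16507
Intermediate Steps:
p(W) = -1 (p(W) = (-1*3)/3 = (1/3)*(-3) = -1)
(p(-70) + ((-4189 - 1*4941) - 2429)) - 4947 = (-1 + ((-4189 - 1*4941) - 2429)) - 4947 = (-1 + ((-4189 - 4941) - 2429)) - 4947 = (-1 + (-9130 - 2429)) - 4947 = (-1 - 11559) - 4947 = -11560 - 4947 = -16507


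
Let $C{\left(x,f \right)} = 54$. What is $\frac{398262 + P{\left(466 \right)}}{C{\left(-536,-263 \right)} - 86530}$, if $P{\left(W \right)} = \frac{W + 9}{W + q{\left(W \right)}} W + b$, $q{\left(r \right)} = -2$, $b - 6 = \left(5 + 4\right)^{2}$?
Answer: $- \frac{7117511}{1543264} \approx -4.612$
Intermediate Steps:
$b = 87$ ($b = 6 + \left(5 + 4\right)^{2} = 6 + 9^{2} = 6 + 81 = 87$)
$P{\left(W \right)} = 87 + \frac{W \left(9 + W\right)}{-2 + W}$ ($P{\left(W \right)} = \frac{W + 9}{W - 2} W + 87 = \frac{9 + W}{-2 + W} W + 87 = \frac{W \left(9 + W\right)}{-2 + W} + 87 = 87 + \frac{W \left(9 + W\right)}{-2 + W}$)
$\frac{398262 + P{\left(466 \right)}}{C{\left(-536,-263 \right)} - 86530} = \frac{398262 + \frac{-174 + 466^{2} + 96 \cdot 466}{-2 + 466}}{54 - 86530} = \frac{398262 + \frac{-174 + 217156 + 44736}{464}}{-86476} = \left(398262 + \frac{1}{464} \cdot 261718\right) \left(- \frac{1}{86476}\right) = \left(398262 + \frac{130859}{232}\right) \left(- \frac{1}{86476}\right) = \frac{92527643}{232} \left(- \frac{1}{86476}\right) = - \frac{7117511}{1543264}$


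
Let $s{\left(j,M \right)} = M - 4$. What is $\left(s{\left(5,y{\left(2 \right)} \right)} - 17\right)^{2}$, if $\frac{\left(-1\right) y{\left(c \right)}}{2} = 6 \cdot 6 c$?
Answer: $27225$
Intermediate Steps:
$y{\left(c \right)} = - 72 c$ ($y{\left(c \right)} = - 2 \cdot 6 \cdot 6 c = - 2 \cdot 36 c = - 72 c$)
$s{\left(j,M \right)} = -4 + M$
$\left(s{\left(5,y{\left(2 \right)} \right)} - 17\right)^{2} = \left(\left(-4 - 144\right) - 17\right)^{2} = \left(-148 - 17\right)^{2} = \left(-165\right)^{2} = 27225$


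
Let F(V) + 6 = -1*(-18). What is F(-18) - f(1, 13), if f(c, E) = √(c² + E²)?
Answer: 12 - √170 ≈ -1.0384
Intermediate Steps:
F(V) = 12 (F(V) = -6 - 1*(-18) = -6 + 18 = 12)
f(c, E) = √(E² + c²)
F(-18) - f(1, 13) = 12 - √(13² + 1²) = 12 - √(169 + 1) = 12 - √170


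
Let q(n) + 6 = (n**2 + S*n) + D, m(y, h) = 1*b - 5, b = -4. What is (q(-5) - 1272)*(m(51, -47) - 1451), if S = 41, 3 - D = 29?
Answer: 2166640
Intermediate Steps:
D = -26 (D = 3 - 1*29 = 3 - 29 = -26)
m(y, h) = -9 (m(y, h) = 1*(-4) - 5 = -4 - 5 = -9)
q(n) = -32 + n**2 + 41*n (q(n) = -6 + ((n**2 + 41*n) - 26) = -6 + (-26 + n**2 + 41*n) = -32 + n**2 + 41*n)
(q(-5) - 1272)*(m(51, -47) - 1451) = ((-32 + (-5)**2 + 41*(-5)) - 1272)*(-9 - 1451) = ((-32 + 25 - 205) - 1272)*(-1460) = (-212 - 1272)*(-1460) = -1484*(-1460) = 2166640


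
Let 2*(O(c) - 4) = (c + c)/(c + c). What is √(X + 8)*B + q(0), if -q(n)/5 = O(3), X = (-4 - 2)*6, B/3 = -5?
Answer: -45/2 - 30*I*√7 ≈ -22.5 - 79.373*I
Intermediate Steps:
B = -15 (B = 3*(-5) = -15)
O(c) = 9/2 (O(c) = 4 + ((c + c)/(c + c))/2 = 4 + ((2*c)/((2*c)))/2 = 4 + ((2*c)*(1/(2*c)))/2 = 4 + (½)*1 = 4 + ½ = 9/2)
X = -36 (X = -6*6 = -36)
q(n) = -45/2 (q(n) = -5*9/2 = -45/2)
√(X + 8)*B + q(0) = √(-36 + 8)*(-15) - 45/2 = √(-28)*(-15) - 45/2 = (2*I*√7)*(-15) - 45/2 = -30*I*√7 - 45/2 = -45/2 - 30*I*√7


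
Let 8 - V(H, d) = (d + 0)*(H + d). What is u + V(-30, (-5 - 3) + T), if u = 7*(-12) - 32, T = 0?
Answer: -412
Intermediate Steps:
V(H, d) = 8 - d*(H + d) (V(H, d) = 8 - (d + 0)*(H + d) = 8 - d*(H + d))
u = -116 (u = -84 - 32 = -116)
u + V(-30, (-5 - 3) + T) = -116 + (8 - ((-5 - 3) + 0)² - 1*(-30)*((-5 - 3) + 0)) = -116 + (8 - (-8 + 0)² - 1*(-30)*(-8 + 0)) = -116 + (8 - 1*(-8)² - 1*(-30)*(-8)) = -116 + (8 - 1*64 - 240) = -116 + (8 - 64 - 240) = -116 - 296 = -412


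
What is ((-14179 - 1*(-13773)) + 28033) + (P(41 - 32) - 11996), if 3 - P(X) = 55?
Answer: 15579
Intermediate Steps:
P(X) = -52 (P(X) = 3 - 1*55 = 3 - 55 = -52)
((-14179 - 1*(-13773)) + 28033) + (P(41 - 32) - 11996) = ((-14179 - 1*(-13773)) + 28033) + (-52 - 11996) = ((-14179 + 13773) + 28033) - 12048 = (-406 + 28033) - 12048 = 27627 - 12048 = 15579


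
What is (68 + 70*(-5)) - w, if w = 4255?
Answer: -4537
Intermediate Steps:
(68 + 70*(-5)) - w = (68 + 70*(-5)) - 1*4255 = (68 - 350) - 4255 = -282 - 4255 = -4537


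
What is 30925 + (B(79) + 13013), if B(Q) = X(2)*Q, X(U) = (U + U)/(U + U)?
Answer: 44017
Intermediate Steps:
X(U) = 1 (X(U) = (2*U)/((2*U)) = (2*U)*(1/(2*U)) = 1)
B(Q) = Q (B(Q) = 1*Q = Q)
30925 + (B(79) + 13013) = 30925 + (79 + 13013) = 30925 + 13092 = 44017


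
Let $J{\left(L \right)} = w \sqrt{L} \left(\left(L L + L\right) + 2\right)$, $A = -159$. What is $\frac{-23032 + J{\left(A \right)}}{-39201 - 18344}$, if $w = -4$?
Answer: $\frac{23032}{57545} + \frac{100496 i \sqrt{159}}{57545} \approx 0.40024 + 22.021 i$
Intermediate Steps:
$J{\left(L \right)} = - 4 \sqrt{L} \left(2 + L + L^{2}\right)$ ($J{\left(L \right)} = - 4 \sqrt{L} \left(\left(L L + L\right) + 2\right) = - 4 \sqrt{L} \left(\left(L^{2} + L\right) + 2\right) = - 4 \sqrt{L} \left(\left(L + L^{2}\right) + 2\right) = - 4 \sqrt{L} \left(2 + L + L^{2}\right)$)
$\frac{-23032 + J{\left(A \right)}}{-39201 - 18344} = \frac{-23032 + 4 \sqrt{-159} \left(-2 - -159 - \left(-159\right)^{2}\right)}{-39201 - 18344} = \frac{-23032 + 4 i \sqrt{159} \left(-2 + 159 - 25281\right)}{-57545} = \left(-23032 + 4 i \sqrt{159} \left(-2 + 159 - 25281\right)\right) \left(- \frac{1}{57545}\right) = \left(-23032 + 4 i \sqrt{159} \left(-25124\right)\right) \left(- \frac{1}{57545}\right) = \left(-23032 - 100496 i \sqrt{159}\right) \left(- \frac{1}{57545}\right) = \frac{23032}{57545} + \frac{100496 i \sqrt{159}}{57545}$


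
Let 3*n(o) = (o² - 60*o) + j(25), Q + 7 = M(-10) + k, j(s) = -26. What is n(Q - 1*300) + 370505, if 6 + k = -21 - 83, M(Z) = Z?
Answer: 1319438/3 ≈ 4.3981e+5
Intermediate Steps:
k = -110 (k = -6 + (-21 - 83) = -6 - 104 = -110)
Q = -127 (Q = -7 + (-10 - 110) = -7 - 120 = -127)
n(o) = -26/3 - 20*o + o²/3 (n(o) = ((o² - 60*o) - 26)/3 = (-26 + o² - 60*o)/3 = -26/3 - 20*o + o²/3)
n(Q - 1*300) + 370505 = (-26/3 - 20*(-127 - 1*300) + (-127 - 1*300)²/3) + 370505 = (-26/3 - 20*(-127 - 300) + (-127 - 300)²/3) + 370505 = (-26/3 - 20*(-427) + (⅓)*(-427)²) + 370505 = (-26/3 + 8540 + (⅓)*182329) + 370505 = (-26/3 + 8540 + 182329/3) + 370505 = 207923/3 + 370505 = 1319438/3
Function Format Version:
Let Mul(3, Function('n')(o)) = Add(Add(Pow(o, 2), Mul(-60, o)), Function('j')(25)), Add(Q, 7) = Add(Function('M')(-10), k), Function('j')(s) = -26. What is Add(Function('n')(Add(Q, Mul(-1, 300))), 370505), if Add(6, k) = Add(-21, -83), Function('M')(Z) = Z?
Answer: Rational(1319438, 3) ≈ 4.3981e+5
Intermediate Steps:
k = -110 (k = Add(-6, Add(-21, -83)) = Add(-6, -104) = -110)
Q = -127 (Q = Add(-7, Add(-10, -110)) = Add(-7, -120) = -127)
Function('n')(o) = Add(Rational(-26, 3), Mul(-20, o), Mul(Rational(1, 3), Pow(o, 2))) (Function('n')(o) = Mul(Rational(1, 3), Add(Add(Pow(o, 2), Mul(-60, o)), -26)) = Mul(Rational(1, 3), Add(-26, Pow(o, 2), Mul(-60, o))) = Add(Rational(-26, 3), Mul(-20, o), Mul(Rational(1, 3), Pow(o, 2))))
Add(Function('n')(Add(Q, Mul(-1, 300))), 370505) = Add(Add(Rational(-26, 3), Mul(-20, Add(-127, Mul(-1, 300))), Mul(Rational(1, 3), Pow(Add(-127, Mul(-1, 300)), 2))), 370505) = Add(Add(Rational(-26, 3), Mul(-20, Add(-127, -300)), Mul(Rational(1, 3), Pow(Add(-127, -300), 2))), 370505) = Add(Add(Rational(-26, 3), Mul(-20, -427), Mul(Rational(1, 3), Pow(-427, 2))), 370505) = Add(Add(Rational(-26, 3), 8540, Mul(Rational(1, 3), 182329)), 370505) = Add(Add(Rational(-26, 3), 8540, Rational(182329, 3)), 370505) = Add(Rational(207923, 3), 370505) = Rational(1319438, 3)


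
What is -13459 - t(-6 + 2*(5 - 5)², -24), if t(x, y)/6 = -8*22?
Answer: -12403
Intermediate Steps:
t(x, y) = -1056 (t(x, y) = 6*(-8*22) = 6*(-176) = -1056)
-13459 - t(-6 + 2*(5 - 5)², -24) = -13459 - 1*(-1056) = -13459 + 1056 = -12403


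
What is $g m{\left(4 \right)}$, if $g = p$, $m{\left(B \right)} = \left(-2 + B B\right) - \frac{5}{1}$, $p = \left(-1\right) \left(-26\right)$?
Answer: $234$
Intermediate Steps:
$p = 26$
$m{\left(B \right)} = -7 + B^{2}$ ($m{\left(B \right)} = \left(-2 + B^{2}\right) - 5 = -7 + B^{2}$)
$g = 26$
$g m{\left(4 \right)} = 26 \left(-7 + 4^{2}\right) = 26 \left(-7 + 16\right) = 26 \cdot 9 = 234$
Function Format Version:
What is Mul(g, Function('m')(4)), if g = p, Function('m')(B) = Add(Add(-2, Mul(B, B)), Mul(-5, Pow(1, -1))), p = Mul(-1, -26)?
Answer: 234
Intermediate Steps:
p = 26
Function('m')(B) = Add(-7, Pow(B, 2)) (Function('m')(B) = Add(Add(-2, Pow(B, 2)), Mul(-5, 1)) = Add(Add(-2, Pow(B, 2)), -5) = Add(-7, Pow(B, 2)))
g = 26
Mul(g, Function('m')(4)) = Mul(26, Add(-7, Pow(4, 2))) = Mul(26, Add(-7, 16)) = Mul(26, 9) = 234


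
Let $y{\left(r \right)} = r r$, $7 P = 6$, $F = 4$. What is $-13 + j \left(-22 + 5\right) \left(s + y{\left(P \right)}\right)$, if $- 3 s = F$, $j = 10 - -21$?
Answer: $\frac{44465}{147} \approx 302.48$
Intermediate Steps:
$P = \frac{6}{7}$ ($P = \frac{1}{7} \cdot 6 = \frac{6}{7} \approx 0.85714$)
$j = 31$ ($j = 10 + 21 = 31$)
$y{\left(r \right)} = r^{2}$
$s = - \frac{4}{3}$ ($s = \left(- \frac{1}{3}\right) 4 = - \frac{4}{3} \approx -1.3333$)
$-13 + j \left(-22 + 5\right) \left(s + y{\left(P \right)}\right) = -13 + 31 \left(-22 + 5\right) \left(- \frac{4}{3} + \left(\frac{6}{7}\right)^{2}\right) = -13 + 31 \left(- 17 \left(- \frac{4}{3} + \frac{36}{49}\right)\right) = -13 + 31 \left(\left(-17\right) \left(- \frac{88}{147}\right)\right) = -13 + 31 \cdot \frac{1496}{147} = -13 + \frac{46376}{147} = \frac{44465}{147}$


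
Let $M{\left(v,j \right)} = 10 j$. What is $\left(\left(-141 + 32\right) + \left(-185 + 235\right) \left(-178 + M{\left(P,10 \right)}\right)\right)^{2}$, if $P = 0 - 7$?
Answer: $16072081$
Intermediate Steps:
$P = -7$ ($P = 0 - 7 = -7$)
$\left(\left(-141 + 32\right) + \left(-185 + 235\right) \left(-178 + M{\left(P,10 \right)}\right)\right)^{2} = \left(\left(-141 + 32\right) + \left(-185 + 235\right) \left(-178 + 10 \cdot 10\right)\right)^{2} = \left(-109 + 50 \left(-178 + 100\right)\right)^{2} = \left(-109 + 50 \left(-78\right)\right)^{2} = \left(-109 - 3900\right)^{2} = \left(-4009\right)^{2} = 16072081$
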